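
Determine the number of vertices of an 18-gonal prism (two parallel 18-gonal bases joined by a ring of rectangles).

36

A prism on an n-gon has two n-gon bases and n rectangular sides: V = 2·18 = 36, E = 3·18 = 54, F = 18 + 2 = 20.
Check: V − E + F = 36 − 54 + 20 = 2.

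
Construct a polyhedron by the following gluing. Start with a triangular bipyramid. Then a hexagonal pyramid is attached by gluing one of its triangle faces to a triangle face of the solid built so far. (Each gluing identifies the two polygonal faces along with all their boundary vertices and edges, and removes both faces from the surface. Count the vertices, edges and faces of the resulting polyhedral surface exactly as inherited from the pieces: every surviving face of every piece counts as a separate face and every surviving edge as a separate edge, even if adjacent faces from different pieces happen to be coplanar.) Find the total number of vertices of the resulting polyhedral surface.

A triangular bipyramid: V=5, E=9, F=6.
Attach a hexagonal pyramid (V=7, E=12, F=7) along a 3-gon: merge 3 vertices and 3 edges, delete both glued faces → V=9, E=18, F=11.
Check: V − E + F = 9 − 18 + 11 = 2.

9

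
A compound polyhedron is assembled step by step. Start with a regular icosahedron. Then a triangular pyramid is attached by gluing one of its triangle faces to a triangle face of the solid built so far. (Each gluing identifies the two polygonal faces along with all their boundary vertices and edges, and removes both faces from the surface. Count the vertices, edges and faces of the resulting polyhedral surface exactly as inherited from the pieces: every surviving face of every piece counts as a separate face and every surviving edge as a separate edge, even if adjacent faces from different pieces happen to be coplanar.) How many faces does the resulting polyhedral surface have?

22

A regular icosahedron: V=12, E=30, F=20.
Attach a triangular pyramid (V=4, E=6, F=4) along a 3-gon: merge 3 vertices and 3 edges, delete both glued faces → V=13, E=33, F=22.
Check: V − E + F = 13 − 33 + 22 = 2.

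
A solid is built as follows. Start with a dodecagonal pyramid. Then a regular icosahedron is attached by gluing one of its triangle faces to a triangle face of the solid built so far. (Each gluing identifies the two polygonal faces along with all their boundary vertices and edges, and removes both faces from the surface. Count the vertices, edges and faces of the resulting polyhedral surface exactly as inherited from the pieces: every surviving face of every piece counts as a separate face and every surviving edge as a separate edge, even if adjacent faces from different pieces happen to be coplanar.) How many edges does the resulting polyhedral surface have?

51

A dodecagonal pyramid: V=13, E=24, F=13.
Attach a regular icosahedron (V=12, E=30, F=20) along a 3-gon: merge 3 vertices and 3 edges, delete both glued faces → V=22, E=51, F=31.
Check: V − E + F = 22 − 51 + 31 = 2.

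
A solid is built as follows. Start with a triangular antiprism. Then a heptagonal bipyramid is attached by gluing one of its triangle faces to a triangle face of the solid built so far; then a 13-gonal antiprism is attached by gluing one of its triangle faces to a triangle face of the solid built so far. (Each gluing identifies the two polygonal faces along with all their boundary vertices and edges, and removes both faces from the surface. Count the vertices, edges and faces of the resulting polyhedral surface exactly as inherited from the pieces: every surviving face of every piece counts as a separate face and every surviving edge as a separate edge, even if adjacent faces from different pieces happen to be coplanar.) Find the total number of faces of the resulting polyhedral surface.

46

A triangular antiprism: V=6, E=12, F=8.
Attach a heptagonal bipyramid (V=9, E=21, F=14) along a 3-gon: merge 3 vertices and 3 edges, delete both glued faces → V=12, E=30, F=20.
Attach a 13-gonal antiprism (V=26, E=52, F=28) along a 3-gon: merge 3 vertices and 3 edges, delete both glued faces → V=35, E=79, F=46.
Check: V − E + F = 35 − 79 + 46 = 2.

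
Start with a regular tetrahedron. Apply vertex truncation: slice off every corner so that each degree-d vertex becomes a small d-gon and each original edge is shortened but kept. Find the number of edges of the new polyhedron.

The base solid has V = 4, E = 6, F = 4.
Truncation replaces each original edge-end by a new vertex, so V′ = 2E = 12.
Each original edge survives, and each old vertex of degree d contributes d new edges; summing degrees gives Σd = 2E, so E′ = E + 2E = 3E = 18.
Each original face survives and each original vertex becomes one new face: F′ = F + V = 8.

18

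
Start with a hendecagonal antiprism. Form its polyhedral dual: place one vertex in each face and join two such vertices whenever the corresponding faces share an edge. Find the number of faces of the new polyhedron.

The base solid has V = 22, E = 44, F = 24.
The dual swaps V and F and preserves E: V′ = F = 24, E′ = E = 44, F′ = V = 22.

22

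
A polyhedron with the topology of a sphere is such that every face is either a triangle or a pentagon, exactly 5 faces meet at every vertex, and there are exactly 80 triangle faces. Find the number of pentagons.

12

Let x be the number of pentagons; then F = 80 + x.
Edge–face incidences: 2E = 3·80 + 5·x = 240 + 5x.
Every vertex has degree 5, so 5V = 2E.
Euler: V − E + F = 2 ⇒ (2E)/5 − E + (80 + x) = 2.
Multiply by 10: 2·(2E) − 5·(2E) + 10·(80 + x) = 20, i.e. 800 + 10x − 3·(240 + 5x) = 20.
Collecting terms: −5x + 80 = 20, so −5x = −60, so x = 12.
Then 2E = 240 + 5·12 = 300, so E = 150, V = 2E/5 = 60, F = 80 + 12 = 92.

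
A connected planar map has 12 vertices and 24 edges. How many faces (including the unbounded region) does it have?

14

Euler's formula for a connected plane graph: V − E + F = 2, so F = 2 − 12 + 24 = 14.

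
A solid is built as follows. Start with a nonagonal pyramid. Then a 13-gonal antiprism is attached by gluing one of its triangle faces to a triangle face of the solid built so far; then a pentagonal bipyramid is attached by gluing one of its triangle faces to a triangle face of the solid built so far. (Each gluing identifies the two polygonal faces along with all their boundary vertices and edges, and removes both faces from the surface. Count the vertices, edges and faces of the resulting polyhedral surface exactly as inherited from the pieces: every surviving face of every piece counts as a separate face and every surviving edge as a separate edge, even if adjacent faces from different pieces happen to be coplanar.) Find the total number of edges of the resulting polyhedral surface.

79

A nonagonal pyramid: V=10, E=18, F=10.
Attach a 13-gonal antiprism (V=26, E=52, F=28) along a 3-gon: merge 3 vertices and 3 edges, delete both glued faces → V=33, E=67, F=36.
Attach a pentagonal bipyramid (V=7, E=15, F=10) along a 3-gon: merge 3 vertices and 3 edges, delete both glued faces → V=37, E=79, F=44.
Check: V − E + F = 37 − 79 + 44 = 2.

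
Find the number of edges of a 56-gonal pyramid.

112

A pyramid on an n-gon base has one n-gon and n triangles: V = 56 + 1 = 57, E = 2·56 = 112, F = 56 + 1 = 57.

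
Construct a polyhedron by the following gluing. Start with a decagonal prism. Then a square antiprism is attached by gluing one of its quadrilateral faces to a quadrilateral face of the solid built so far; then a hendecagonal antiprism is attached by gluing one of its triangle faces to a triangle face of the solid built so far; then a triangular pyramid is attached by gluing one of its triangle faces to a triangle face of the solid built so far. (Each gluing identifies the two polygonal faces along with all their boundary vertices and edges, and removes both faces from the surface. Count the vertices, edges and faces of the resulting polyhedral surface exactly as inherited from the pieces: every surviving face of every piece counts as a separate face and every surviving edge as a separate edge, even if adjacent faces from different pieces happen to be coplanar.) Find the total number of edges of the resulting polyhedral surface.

A decagonal prism: V=20, E=30, F=12.
Attach a square antiprism (V=8, E=16, F=10) along a 4-gon: merge 4 vertices and 4 edges, delete both glued faces → V=24, E=42, F=20.
Attach a hendecagonal antiprism (V=22, E=44, F=24) along a 3-gon: merge 3 vertices and 3 edges, delete both glued faces → V=43, E=83, F=42.
Attach a triangular pyramid (V=4, E=6, F=4) along a 3-gon: merge 3 vertices and 3 edges, delete both glued faces → V=44, E=86, F=44.
Check: V − E + F = 44 − 86 + 44 = 2.

86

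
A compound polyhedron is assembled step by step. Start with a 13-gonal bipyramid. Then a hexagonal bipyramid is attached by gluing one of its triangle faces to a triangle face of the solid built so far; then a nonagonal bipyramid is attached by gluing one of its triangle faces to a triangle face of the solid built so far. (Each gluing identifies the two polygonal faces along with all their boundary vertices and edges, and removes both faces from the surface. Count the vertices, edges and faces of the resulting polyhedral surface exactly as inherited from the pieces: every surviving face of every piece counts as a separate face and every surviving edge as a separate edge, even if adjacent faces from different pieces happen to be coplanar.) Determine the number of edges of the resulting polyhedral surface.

78

A 13-gonal bipyramid: V=15, E=39, F=26.
Attach a hexagonal bipyramid (V=8, E=18, F=12) along a 3-gon: merge 3 vertices and 3 edges, delete both glued faces → V=20, E=54, F=36.
Attach a nonagonal bipyramid (V=11, E=27, F=18) along a 3-gon: merge 3 vertices and 3 edges, delete both glued faces → V=28, E=78, F=52.
Check: V − E + F = 28 − 78 + 52 = 2.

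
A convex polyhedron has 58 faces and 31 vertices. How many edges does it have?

Here V − E + F = 2.
E = V + F − (2) = 31 + 58 − (2) = 87.

87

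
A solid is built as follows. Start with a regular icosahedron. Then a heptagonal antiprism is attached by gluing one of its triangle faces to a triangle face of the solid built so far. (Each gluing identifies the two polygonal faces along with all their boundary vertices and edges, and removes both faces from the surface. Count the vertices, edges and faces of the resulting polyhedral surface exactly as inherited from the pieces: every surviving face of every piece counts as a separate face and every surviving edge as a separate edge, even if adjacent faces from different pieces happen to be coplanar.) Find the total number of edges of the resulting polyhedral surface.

55

A regular icosahedron: V=12, E=30, F=20.
Attach a heptagonal antiprism (V=14, E=28, F=16) along a 3-gon: merge 3 vertices and 3 edges, delete both glued faces → V=23, E=55, F=34.
Check: V − E + F = 23 − 55 + 34 = 2.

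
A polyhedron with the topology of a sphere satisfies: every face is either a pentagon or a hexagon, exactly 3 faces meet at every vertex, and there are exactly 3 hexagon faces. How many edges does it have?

39

Let x be the number of pentagons; then F = 3 + x.
Edge–face incidences: 2E = 6·3 + 5·x = 18 + 5x.
Every vertex has degree 3, so 3V = 2E.
Euler: V − E + F = 2 ⇒ (2E)/3 − E + (3 + x) = 2.
Multiply by 6: 2·(2E) − 3·(2E) + 6·(3 + x) = 12, i.e. 18 + 6x − (18 + 5x) = 12.
Collecting terms: x = 12.
Then 2E = 18 + 5·12 = 78, so E = 39, V = 2E/3 = 26, F = 3 + 12 = 15.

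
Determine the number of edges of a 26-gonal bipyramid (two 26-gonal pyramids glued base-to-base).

78

A bipyramid over an n-gon has 2n triangular faces and n + 2 vertices: V = 26 + 2 = 28, E = 3·26 = 78, F = 2·26 = 52.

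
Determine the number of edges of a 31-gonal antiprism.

124

An antiprism on an n-gon has two n-gon caps and 2n triangles: V = 2·31 = 62, E = 4·31 = 124, F = 2·31 + 2 = 64.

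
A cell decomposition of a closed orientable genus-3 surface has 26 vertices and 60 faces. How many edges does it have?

90

For a closed orientable surface of genus 3, χ = 2 − 2·3 = -4.
E = V + F − (-4) = 26 + 60 − (-4) = 90.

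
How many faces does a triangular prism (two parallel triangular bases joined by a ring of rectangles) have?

A prism on an n-gon has two n-gon bases and n rectangular sides: V = 2·3 = 6, E = 3·3 = 9, F = 3 + 2 = 5.

5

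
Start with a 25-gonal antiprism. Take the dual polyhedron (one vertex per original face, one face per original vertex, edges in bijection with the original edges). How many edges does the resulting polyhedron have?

100

The base solid has V = 50, E = 100, F = 52.
The dual swaps V and F and preserves E: V′ = F = 52, E′ = E = 100, F′ = V = 50.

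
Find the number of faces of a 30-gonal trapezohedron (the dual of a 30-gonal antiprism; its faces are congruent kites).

60

The n-trapezohedron (dual of the n-antiprism) has V = 2·30 + 2 = 62, E = 4·30 = 120, F = 2·30 = 60.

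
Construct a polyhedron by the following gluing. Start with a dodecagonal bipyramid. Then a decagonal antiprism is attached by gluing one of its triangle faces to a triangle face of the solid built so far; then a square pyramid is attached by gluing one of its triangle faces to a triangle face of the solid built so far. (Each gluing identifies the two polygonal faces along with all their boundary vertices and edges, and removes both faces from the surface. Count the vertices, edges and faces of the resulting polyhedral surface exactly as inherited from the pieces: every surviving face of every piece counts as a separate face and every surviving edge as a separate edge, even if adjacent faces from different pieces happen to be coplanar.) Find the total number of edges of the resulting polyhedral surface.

78

A dodecagonal bipyramid: V=14, E=36, F=24.
Attach a decagonal antiprism (V=20, E=40, F=22) along a 3-gon: merge 3 vertices and 3 edges, delete both glued faces → V=31, E=73, F=44.
Attach a square pyramid (V=5, E=8, F=5) along a 3-gon: merge 3 vertices and 3 edges, delete both glued faces → V=33, E=78, F=47.
Check: V − E + F = 33 − 78 + 47 = 2.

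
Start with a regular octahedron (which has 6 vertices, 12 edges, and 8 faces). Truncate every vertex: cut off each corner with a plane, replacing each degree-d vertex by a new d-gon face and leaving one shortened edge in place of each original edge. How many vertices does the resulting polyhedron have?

Truncation replaces each original edge-end by a new vertex, so V′ = 2E = 24.
Each original edge survives, and each old vertex of degree d contributes d new edges; summing degrees gives Σd = 2E, so E′ = E + 2E = 3E = 36.
Each original face survives and each original vertex becomes one new face: F′ = F + V = 14.

24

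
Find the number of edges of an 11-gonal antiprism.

44

An antiprism on an n-gon has two n-gon caps and 2n triangles: V = 2·11 = 22, E = 4·11 = 44, F = 2·11 + 2 = 24.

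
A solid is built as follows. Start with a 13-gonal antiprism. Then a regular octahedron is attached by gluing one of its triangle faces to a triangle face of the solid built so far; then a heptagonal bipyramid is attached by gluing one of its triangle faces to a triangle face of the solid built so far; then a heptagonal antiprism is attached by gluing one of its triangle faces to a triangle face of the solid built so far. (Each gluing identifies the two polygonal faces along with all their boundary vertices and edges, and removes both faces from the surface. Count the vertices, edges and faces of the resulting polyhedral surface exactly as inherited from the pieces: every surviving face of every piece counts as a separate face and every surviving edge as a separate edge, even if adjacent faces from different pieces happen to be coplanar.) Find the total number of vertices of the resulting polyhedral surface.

A 13-gonal antiprism: V=26, E=52, F=28.
Attach a regular octahedron (V=6, E=12, F=8) along a 3-gon: merge 3 vertices and 3 edges, delete both glued faces → V=29, E=61, F=34.
Attach a heptagonal bipyramid (V=9, E=21, F=14) along a 3-gon: merge 3 vertices and 3 edges, delete both glued faces → V=35, E=79, F=46.
Attach a heptagonal antiprism (V=14, E=28, F=16) along a 3-gon: merge 3 vertices and 3 edges, delete both glued faces → V=46, E=104, F=60.
Check: V − E + F = 46 − 104 + 60 = 2.

46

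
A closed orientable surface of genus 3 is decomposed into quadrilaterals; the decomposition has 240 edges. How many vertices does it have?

116

χ = 2 − 2·3 = -4, and every face is a square so 4F = 2E.
F = 2E/4 = 120. Then V = -4 + E − F = -4 + 240 − 120 = 116.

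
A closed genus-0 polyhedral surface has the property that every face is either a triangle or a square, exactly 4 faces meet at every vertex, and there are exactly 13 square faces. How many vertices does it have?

19

Let x be the number of triangles; then F = 13 + x.
Edge–face incidences: 2E = 4·13 + 3·x = 52 + 3x.
Every vertex has degree 4, so 4V = 2E.
Euler: V − E + F = 2 ⇒ (2E)/4 − E + (13 + x) = 2.
Multiply by 8: 2·(2E) − 4·(2E) + 8·(13 + x) = 16, i.e. 104 + 8x − 2·(52 + 3x) = 16.
Collecting terms: 2x = 16, so x = 8.
Then 2E = 52 + 3·8 = 76, so E = 38, V = 2E/4 = 19, F = 13 + 8 = 21.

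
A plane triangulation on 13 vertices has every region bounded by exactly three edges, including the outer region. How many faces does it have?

22

In a plane triangulation 3F = 2E and V − E + F = 2, so F = 2V − 4 = 2·13 − 4 = 22.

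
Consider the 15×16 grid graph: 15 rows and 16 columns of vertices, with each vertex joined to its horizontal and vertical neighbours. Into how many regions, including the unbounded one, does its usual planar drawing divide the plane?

211

The grid has V = 15·16 = 240 vertices and E = 15·15 + 16·14 = 449 edges.
F = 2 − V + E = 2 − 240 + 449 = 211.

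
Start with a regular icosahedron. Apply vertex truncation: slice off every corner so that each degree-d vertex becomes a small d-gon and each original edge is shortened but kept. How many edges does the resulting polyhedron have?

90

The base solid has V = 12, E = 30, F = 20.
Truncation replaces each original edge-end by a new vertex, so V′ = 2E = 60.
Each original edge survives, and each old vertex of degree d contributes d new edges; summing degrees gives Σd = 2E, so E′ = E + 2E = 3E = 90.
Each original face survives and each original vertex becomes one new face: F′ = F + V = 32.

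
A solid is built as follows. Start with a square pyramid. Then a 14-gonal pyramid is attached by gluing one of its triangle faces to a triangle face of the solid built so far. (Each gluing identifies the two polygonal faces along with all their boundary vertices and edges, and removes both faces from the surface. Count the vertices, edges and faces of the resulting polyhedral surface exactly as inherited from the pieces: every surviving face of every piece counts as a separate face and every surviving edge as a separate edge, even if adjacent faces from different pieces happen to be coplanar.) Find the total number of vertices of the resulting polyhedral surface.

17

A square pyramid: V=5, E=8, F=5.
Attach a 14-gonal pyramid (V=15, E=28, F=15) along a 3-gon: merge 3 vertices and 3 edges, delete both glued faces → V=17, E=33, F=18.
Check: V − E + F = 17 − 33 + 18 = 2.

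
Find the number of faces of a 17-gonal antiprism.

36

An antiprism on an n-gon has two n-gon caps and 2n triangles: V = 2·17 = 34, E = 4·17 = 68, F = 2·17 + 2 = 36.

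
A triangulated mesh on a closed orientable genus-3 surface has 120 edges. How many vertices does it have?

χ = 2 − 2·3 = -4, and every face is a triangle so 3F = 2E.
F = 2E/3 = 80. Then V = -4 + E − F = -4 + 120 − 80 = 36.

36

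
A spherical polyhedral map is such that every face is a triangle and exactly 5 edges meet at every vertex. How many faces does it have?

20

Each face has 3 edges and each edge borders two faces, so 2E = 3F.
Each vertex has degree 5, so 5V = 2E and hence V = 3F/5.
Euler: V − E + F = 2 ⇒ (3F/5) − (3F/2) + F = 2.
Multiply by 10: (6 − 15 + 10)F = 20, i.e. 1F = 20.
So F = 20, E = 3·20/2 = 30, V = 3·20/5 = 12.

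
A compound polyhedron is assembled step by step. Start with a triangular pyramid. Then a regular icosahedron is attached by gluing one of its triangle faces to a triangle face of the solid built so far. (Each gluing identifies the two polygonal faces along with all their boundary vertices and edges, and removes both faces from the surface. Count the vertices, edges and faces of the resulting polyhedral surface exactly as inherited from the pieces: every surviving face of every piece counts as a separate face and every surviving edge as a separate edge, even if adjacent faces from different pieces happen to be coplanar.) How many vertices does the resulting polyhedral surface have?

A triangular pyramid: V=4, E=6, F=4.
Attach a regular icosahedron (V=12, E=30, F=20) along a 3-gon: merge 3 vertices and 3 edges, delete both glued faces → V=13, E=33, F=22.
Check: V − E + F = 13 − 33 + 22 = 2.

13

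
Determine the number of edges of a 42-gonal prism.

A prism on an n-gon has two n-gon bases and n rectangular sides: V = 2·42 = 84, E = 3·42 = 126, F = 42 + 2 = 44.

126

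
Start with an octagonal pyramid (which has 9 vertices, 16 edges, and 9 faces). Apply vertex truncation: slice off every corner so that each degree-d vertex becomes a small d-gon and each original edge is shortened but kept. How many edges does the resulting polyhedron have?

Truncation replaces each original edge-end by a new vertex, so V′ = 2E = 32.
Each original edge survives, and each old vertex of degree d contributes d new edges; summing degrees gives Σd = 2E, so E′ = E + 2E = 3E = 48.
Each original face survives and each original vertex becomes one new face: F′ = F + V = 18.

48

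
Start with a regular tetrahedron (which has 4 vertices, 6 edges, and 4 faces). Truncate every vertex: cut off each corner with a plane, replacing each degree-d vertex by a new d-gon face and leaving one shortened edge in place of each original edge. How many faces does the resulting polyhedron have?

Truncation replaces each original edge-end by a new vertex, so V′ = 2E = 12.
Each original edge survives, and each old vertex of degree d contributes d new edges; summing degrees gives Σd = 2E, so E′ = E + 2E = 3E = 18.
Each original face survives and each original vertex becomes one new face: F′ = F + V = 8.

8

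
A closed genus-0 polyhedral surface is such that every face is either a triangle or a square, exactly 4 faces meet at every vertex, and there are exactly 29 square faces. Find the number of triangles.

Let x be the number of triangles; then F = 29 + x.
Edge–face incidences: 2E = 4·29 + 3·x = 116 + 3x.
Every vertex has degree 4, so 4V = 2E.
Euler: V − E + F = 2 ⇒ (2E)/4 − E + (29 + x) = 2.
Multiply by 8: 2·(2E) − 4·(2E) + 8·(29 + x) = 16, i.e. 232 + 8x − 2·(116 + 3x) = 16.
Collecting terms: 2x = 16, so x = 8.
Then 2E = 116 + 3·8 = 140, so E = 70, V = 2E/4 = 35, F = 29 + 8 = 37.

8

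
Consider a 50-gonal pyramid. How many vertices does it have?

A pyramid on an n-gon base has one n-gon and n triangles: V = 50 + 1 = 51, E = 2·50 = 100, F = 50 + 1 = 51.

51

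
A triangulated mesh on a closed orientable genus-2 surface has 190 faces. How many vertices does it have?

χ = 2 − 2·2 = -2, and every face is a triangle so 3F = 2E.
E = 3·190/2 = 285. Then V = -2 + E − F = -2 + 285 − 190 = 93.

93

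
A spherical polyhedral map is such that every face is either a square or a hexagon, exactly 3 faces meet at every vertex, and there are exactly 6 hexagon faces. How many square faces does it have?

Let x be the number of squares; then F = 6 + x.
Edge–face incidences: 2E = 6·6 + 4·x = 36 + 4x.
Every vertex has degree 3, so 3V = 2E.
Euler: V − E + F = 2 ⇒ (2E)/3 − E + (6 + x) = 2.
Multiply by 6: 2·(2E) − 3·(2E) + 6·(6 + x) = 12, i.e. 36 + 6x − (36 + 4x) = 12.
Collecting terms: 2x = 12, so x = 6.
Then 2E = 36 + 4·6 = 60, so E = 30, V = 2E/3 = 20, F = 6 + 6 = 12.

6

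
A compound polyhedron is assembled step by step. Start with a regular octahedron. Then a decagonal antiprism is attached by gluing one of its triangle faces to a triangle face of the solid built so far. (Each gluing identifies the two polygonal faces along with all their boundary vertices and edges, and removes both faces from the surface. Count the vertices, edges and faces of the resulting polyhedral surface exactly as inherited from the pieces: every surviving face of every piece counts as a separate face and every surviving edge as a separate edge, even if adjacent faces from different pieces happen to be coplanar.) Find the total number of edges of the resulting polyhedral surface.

A regular octahedron: V=6, E=12, F=8.
Attach a decagonal antiprism (V=20, E=40, F=22) along a 3-gon: merge 3 vertices and 3 edges, delete both glued faces → V=23, E=49, F=28.
Check: V − E + F = 23 − 49 + 28 = 2.

49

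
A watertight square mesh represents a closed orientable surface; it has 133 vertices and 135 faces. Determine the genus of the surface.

2

Every face is a square, so 2E = 4·135 = 540, giving E = 270.
χ = V − E + F = 133 − 270 + 135 = -2.
For a closed orientable surface χ = 2 − 2g, so g = (2 − (-2))/2 = 2.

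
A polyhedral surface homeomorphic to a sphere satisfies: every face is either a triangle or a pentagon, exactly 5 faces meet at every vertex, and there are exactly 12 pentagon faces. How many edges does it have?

150

Let x be the number of triangles; then F = 12 + x.
Edge–face incidences: 2E = 5·12 + 3·x = 60 + 3x.
Every vertex has degree 5, so 5V = 2E.
Euler: V − E + F = 2 ⇒ (2E)/5 − E + (12 + x) = 2.
Multiply by 10: 2·(2E) − 5·(2E) + 10·(12 + x) = 20, i.e. 120 + 10x − 3·(60 + 3x) = 20.
Collecting terms: x − 60 = 20, so x = 80.
Then 2E = 60 + 3·80 = 300, so E = 150, V = 2E/5 = 60, F = 12 + 80 = 92.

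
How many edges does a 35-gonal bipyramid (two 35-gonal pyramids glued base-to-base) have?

A bipyramid over an n-gon has 2n triangular faces and n + 2 vertices: V = 35 + 2 = 37, E = 3·35 = 105, F = 2·35 = 70.

105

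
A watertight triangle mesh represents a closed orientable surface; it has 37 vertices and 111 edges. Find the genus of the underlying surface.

Every face is a triangle and each edge borders two faces, so 3F = 2·111, giving F = 74.
χ = V − E + F = 37 − 111 + 74 = 0.
For a closed orientable surface χ = 2 − 2g, so g = (2 − (0))/2 = 1.

1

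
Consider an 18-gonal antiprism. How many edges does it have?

72

An antiprism on an n-gon has two n-gon caps and 2n triangles: V = 2·18 = 36, E = 4·18 = 72, F = 2·18 + 2 = 38.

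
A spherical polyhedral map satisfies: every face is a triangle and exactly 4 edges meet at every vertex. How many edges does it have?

Each face has 3 edges and each edge borders two faces, so 2E = 3F.
Each vertex has degree 4, so 4V = 2E and hence V = 3F/4.
Euler: V − E + F = 2 ⇒ (3F/4) − (3F/2) + F = 2.
Multiply by 8: (6 − 12 + 8)F = 16, i.e. 2F = 16.
So F = 8, E = 3·8/2 = 12, V = 3·8/4 = 6.

12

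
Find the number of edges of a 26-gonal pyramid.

A pyramid on an n-gon base has one n-gon and n triangles: V = 26 + 1 = 27, E = 2·26 = 52, F = 26 + 1 = 27.

52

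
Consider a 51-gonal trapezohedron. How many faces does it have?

102

The n-trapezohedron (dual of the n-antiprism) has V = 2·51 + 2 = 104, E = 4·51 = 204, F = 2·51 = 102.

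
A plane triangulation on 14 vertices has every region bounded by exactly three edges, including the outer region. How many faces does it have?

24

In a plane triangulation 3F = 2E and V − E + F = 2, so F = 2V − 4 = 2·14 − 4 = 24.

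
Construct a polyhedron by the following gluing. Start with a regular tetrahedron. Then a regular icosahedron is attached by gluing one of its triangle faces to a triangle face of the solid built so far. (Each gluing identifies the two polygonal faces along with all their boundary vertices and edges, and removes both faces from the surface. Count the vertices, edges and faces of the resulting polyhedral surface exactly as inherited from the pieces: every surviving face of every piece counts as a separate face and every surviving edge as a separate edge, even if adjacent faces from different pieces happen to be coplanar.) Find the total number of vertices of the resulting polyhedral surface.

A regular tetrahedron: V=4, E=6, F=4.
Attach a regular icosahedron (V=12, E=30, F=20) along a 3-gon: merge 3 vertices and 3 edges, delete both glued faces → V=13, E=33, F=22.
Check: V − E + F = 13 − 33 + 22 = 2.

13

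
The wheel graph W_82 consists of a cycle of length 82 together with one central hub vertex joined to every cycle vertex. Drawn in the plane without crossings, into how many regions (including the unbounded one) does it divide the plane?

83

W_82 has V = 82 + 1 = 83 vertices and E = 2·82 = 164 edges.
By Euler's formula F = 2 − V + E = 2 − 83 + 164 = 83.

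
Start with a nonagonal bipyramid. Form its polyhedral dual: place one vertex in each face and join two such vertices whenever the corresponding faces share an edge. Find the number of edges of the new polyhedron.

The base solid has V = 11, E = 27, F = 18.
The dual swaps V and F and preserves E: V′ = F = 18, E′ = E = 27, F′ = V = 11.

27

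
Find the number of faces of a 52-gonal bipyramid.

104

A bipyramid over an n-gon has 2n triangular faces and n + 2 vertices: V = 52 + 2 = 54, E = 3·52 = 156, F = 2·52 = 104.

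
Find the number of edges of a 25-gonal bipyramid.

A bipyramid over an n-gon has 2n triangular faces and n + 2 vertices: V = 25 + 2 = 27, E = 3·25 = 75, F = 2·25 = 50.
Check: V − E + F = 27 − 75 + 50 = 2.

75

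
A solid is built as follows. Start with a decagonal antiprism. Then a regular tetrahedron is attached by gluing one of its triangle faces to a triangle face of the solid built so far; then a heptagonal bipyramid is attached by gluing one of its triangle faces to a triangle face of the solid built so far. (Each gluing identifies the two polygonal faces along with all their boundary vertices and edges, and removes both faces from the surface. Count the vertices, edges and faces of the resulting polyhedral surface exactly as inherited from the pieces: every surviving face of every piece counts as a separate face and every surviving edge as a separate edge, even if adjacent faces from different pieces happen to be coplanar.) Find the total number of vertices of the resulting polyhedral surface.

27

A decagonal antiprism: V=20, E=40, F=22.
Attach a regular tetrahedron (V=4, E=6, F=4) along a 3-gon: merge 3 vertices and 3 edges, delete both glued faces → V=21, E=43, F=24.
Attach a heptagonal bipyramid (V=9, E=21, F=14) along a 3-gon: merge 3 vertices and 3 edges, delete both glued faces → V=27, E=61, F=36.
Check: V − E + F = 27 − 61 + 36 = 2.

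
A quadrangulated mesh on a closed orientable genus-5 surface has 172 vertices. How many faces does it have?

χ = 2 − 2·5 = -8, and every face is a square so 4F = 2E.
V − E + F = -8 with E = 4F/2 gives 172 − (4/2 − 1)·F = -8, so F = 180 and E = 360.

180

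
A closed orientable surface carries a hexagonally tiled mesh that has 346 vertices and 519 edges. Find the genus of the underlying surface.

Every face is a hexagon and each edge borders two faces, so 6F = 2·519, giving F = 173.
χ = V − E + F = 346 − 519 + 173 = 0.
For a closed orientable surface χ = 2 − 2g, so g = (2 − (0))/2 = 1.

1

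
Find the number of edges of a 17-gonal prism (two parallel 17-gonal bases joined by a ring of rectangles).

51

A prism on an n-gon has two n-gon bases and n rectangular sides: V = 2·17 = 34, E = 3·17 = 51, F = 17 + 2 = 19.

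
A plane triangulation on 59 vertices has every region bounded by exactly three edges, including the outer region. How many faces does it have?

114

In a plane triangulation 3F = 2E and V − E + F = 2, so F = 2V − 4 = 2·59 − 4 = 114.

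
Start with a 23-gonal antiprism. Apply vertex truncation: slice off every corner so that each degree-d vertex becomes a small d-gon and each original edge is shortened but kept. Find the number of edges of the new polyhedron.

The base solid has V = 46, E = 92, F = 48.
Truncation replaces each original edge-end by a new vertex, so V′ = 2E = 184.
Each original edge survives, and each old vertex of degree d contributes d new edges; summing degrees gives Σd = 2E, so E′ = E + 2E = 3E = 276.
Each original face survives and each original vertex becomes one new face: F′ = F + V = 94.

276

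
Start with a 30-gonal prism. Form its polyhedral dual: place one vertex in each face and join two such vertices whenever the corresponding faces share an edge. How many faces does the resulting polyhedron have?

60

The base solid has V = 60, E = 90, F = 32.
The dual swaps V and F and preserves E: V′ = F = 32, E′ = E = 90, F′ = V = 60.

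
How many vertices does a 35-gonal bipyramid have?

37

A bipyramid over an n-gon has 2n triangular faces and n + 2 vertices: V = 35 + 2 = 37, E = 3·35 = 105, F = 2·35 = 70.
Check: V − E + F = 37 − 105 + 70 = 2.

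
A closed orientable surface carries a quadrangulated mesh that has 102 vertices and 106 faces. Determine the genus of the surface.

3

Every face is a square, so 2E = 4·106 = 424, giving E = 212.
χ = V − E + F = 102 − 212 + 106 = -4.
For a closed orientable surface χ = 2 − 2g, so g = (2 − (-4))/2 = 3.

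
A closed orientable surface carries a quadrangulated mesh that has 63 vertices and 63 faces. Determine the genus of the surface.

Every face is a square, so 2E = 4·63 = 252, giving E = 126.
χ = V − E + F = 63 − 126 + 63 = 0.
For a closed orientable surface χ = 2 − 2g, so g = (2 − (0))/2 = 1.

1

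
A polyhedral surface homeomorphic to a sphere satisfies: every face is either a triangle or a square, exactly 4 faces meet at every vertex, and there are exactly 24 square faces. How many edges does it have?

60

Let x be the number of triangles; then F = 24 + x.
Edge–face incidences: 2E = 4·24 + 3·x = 96 + 3x.
Every vertex has degree 4, so 4V = 2E.
Euler: V − E + F = 2 ⇒ (2E)/4 − E + (24 + x) = 2.
Multiply by 8: 2·(2E) − 4·(2E) + 8·(24 + x) = 16, i.e. 192 + 8x − 2·(96 + 3x) = 16.
Collecting terms: 2x = 16, so x = 8.
Then 2E = 96 + 3·8 = 120, so E = 60, V = 2E/4 = 30, F = 24 + 8 = 32.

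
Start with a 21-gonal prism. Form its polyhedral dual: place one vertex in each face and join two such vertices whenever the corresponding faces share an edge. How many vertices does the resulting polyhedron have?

23

The base solid has V = 42, E = 63, F = 23.
The dual swaps V and F and preserves E: V′ = F = 23, E′ = E = 63, F′ = V = 42.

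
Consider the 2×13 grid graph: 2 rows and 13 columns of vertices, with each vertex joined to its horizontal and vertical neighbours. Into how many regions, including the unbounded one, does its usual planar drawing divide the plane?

13

The grid has V = 2·13 = 26 vertices and E = 2·12 + 13·1 = 37 edges.
F = 2 − V + E = 2 − 26 + 37 = 13.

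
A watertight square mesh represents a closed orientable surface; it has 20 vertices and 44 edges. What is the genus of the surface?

Every face is a square and each edge borders two faces, so 4F = 2·44, giving F = 22.
χ = V − E + F = 20 − 44 + 22 = -2.
For a closed orientable surface χ = 2 − 2g, so g = (2 − (-2))/2 = 2.

2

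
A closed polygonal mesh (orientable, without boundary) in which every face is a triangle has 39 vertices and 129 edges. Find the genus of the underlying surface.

Every face is a triangle and each edge borders two faces, so 3F = 2·129, giving F = 86.
χ = V − E + F = 39 − 129 + 86 = -4.
For a closed orientable surface χ = 2 − 2g, so g = (2 − (-4))/2 = 3.

3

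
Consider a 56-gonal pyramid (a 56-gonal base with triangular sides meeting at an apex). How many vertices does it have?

A pyramid on an n-gon base has one n-gon and n triangles: V = 56 + 1 = 57, E = 2·56 = 112, F = 56 + 1 = 57.

57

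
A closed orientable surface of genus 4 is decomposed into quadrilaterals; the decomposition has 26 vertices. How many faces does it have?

χ = 2 − 2·4 = -6, and every face is a square so 4F = 2E.
V − E + F = -6 with E = 4F/2 gives 26 − (4/2 − 1)·F = -6, so F = 32 and E = 64.

32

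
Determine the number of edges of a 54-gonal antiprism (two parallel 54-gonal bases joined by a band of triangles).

An antiprism on an n-gon has two n-gon caps and 2n triangles: V = 2·54 = 108, E = 4·54 = 216, F = 2·54 + 2 = 110.

216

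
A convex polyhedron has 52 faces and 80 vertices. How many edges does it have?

Here V − E + F = 2.
E = V + F − (2) = 80 + 52 − (2) = 130.

130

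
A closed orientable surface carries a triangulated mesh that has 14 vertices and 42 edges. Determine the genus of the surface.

Every face is a triangle and each edge borders two faces, so 3F = 2·42, giving F = 28.
χ = V − E + F = 14 − 42 + 28 = 0.
For a closed orientable surface χ = 2 − 2g, so g = (2 − (0))/2 = 1.

1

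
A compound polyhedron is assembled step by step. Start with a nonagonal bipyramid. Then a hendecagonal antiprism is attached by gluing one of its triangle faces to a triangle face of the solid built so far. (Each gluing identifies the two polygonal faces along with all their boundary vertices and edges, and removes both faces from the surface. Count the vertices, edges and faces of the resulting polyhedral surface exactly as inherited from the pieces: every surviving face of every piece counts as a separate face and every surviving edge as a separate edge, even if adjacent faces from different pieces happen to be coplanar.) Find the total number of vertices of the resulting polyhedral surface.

30

A nonagonal bipyramid: V=11, E=27, F=18.
Attach a hendecagonal antiprism (V=22, E=44, F=24) along a 3-gon: merge 3 vertices and 3 edges, delete both glued faces → V=30, E=68, F=40.
Check: V − E + F = 30 − 68 + 40 = 2.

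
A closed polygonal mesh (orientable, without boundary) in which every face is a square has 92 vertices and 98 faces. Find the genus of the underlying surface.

Every face is a square, so 2E = 4·98 = 392, giving E = 196.
χ = V − E + F = 92 − 196 + 98 = -6.
For a closed orientable surface χ = 2 − 2g, so g = (2 − (-6))/2 = 4.

4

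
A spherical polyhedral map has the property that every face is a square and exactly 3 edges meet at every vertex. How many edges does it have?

12

Each face has 4 edges and each edge borders two faces, so 2E = 4F.
Each vertex has degree 3, so 3V = 2E and hence V = 4F/3.
Euler: V − E + F = 2 ⇒ (4F/3) − (4F/2) + F = 2.
Multiply by 6: (8 − 12 + 6)F = 12, i.e. 2F = 12.
So F = 6, E = 4·6/2 = 12, V = 4·6/3 = 8.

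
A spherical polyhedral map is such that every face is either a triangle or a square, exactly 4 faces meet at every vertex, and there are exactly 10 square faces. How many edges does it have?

Let x be the number of triangles; then F = 10 + x.
Edge–face incidences: 2E = 4·10 + 3·x = 40 + 3x.
Every vertex has degree 4, so 4V = 2E.
Euler: V − E + F = 2 ⇒ (2E)/4 − E + (10 + x) = 2.
Multiply by 8: 2·(2E) − 4·(2E) + 8·(10 + x) = 16, i.e. 80 + 8x − 2·(40 + 3x) = 16.
Collecting terms: 2x = 16, so x = 8.
Then 2E = 40 + 3·8 = 64, so E = 32, V = 2E/4 = 16, F = 10 + 8 = 18.

32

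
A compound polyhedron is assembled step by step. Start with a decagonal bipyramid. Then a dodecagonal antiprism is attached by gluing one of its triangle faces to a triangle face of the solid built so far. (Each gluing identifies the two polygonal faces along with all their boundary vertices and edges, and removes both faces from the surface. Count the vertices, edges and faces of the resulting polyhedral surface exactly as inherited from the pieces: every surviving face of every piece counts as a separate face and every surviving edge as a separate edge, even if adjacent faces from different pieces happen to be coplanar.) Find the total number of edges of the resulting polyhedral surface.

75

A decagonal bipyramid: V=12, E=30, F=20.
Attach a dodecagonal antiprism (V=24, E=48, F=26) along a 3-gon: merge 3 vertices and 3 edges, delete both glued faces → V=33, E=75, F=44.
Check: V − E + F = 33 − 75 + 44 = 2.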